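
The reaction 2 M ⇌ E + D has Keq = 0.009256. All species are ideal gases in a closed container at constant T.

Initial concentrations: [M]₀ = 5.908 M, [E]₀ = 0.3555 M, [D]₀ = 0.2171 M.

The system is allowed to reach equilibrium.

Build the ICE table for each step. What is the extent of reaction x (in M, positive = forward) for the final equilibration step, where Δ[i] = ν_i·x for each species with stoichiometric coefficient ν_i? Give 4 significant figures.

Q₀ = 0.002211 vs Keq = 0.009256 ⇒ Q<K, forward
Step 1:
                  M         E         D
  init        5.908    0.3555    0.2171
  Δ         -0.4808    0.2404    0.2404
  eq          5.427    0.5959    0.4575
  solve Keq expr → x = 0.2404; check Q = 0.009256

x = 0.2404 M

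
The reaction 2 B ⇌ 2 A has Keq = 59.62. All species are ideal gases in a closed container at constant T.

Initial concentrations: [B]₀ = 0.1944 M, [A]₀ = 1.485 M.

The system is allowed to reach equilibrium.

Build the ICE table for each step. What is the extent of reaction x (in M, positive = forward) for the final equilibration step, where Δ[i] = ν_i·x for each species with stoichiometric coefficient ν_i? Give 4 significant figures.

x = 9.1957e-04 M

Q₀ = 58.35 vs Keq = 59.62 ⇒ Q<K, forward
Step 1:
                    B           A
  Initial      0.1944       1.485
  Change    -0.001839    0.001839
  Equil        0.1926       1.487
  solve Keq expr → x = 9.1957e-04; check Q = 59.62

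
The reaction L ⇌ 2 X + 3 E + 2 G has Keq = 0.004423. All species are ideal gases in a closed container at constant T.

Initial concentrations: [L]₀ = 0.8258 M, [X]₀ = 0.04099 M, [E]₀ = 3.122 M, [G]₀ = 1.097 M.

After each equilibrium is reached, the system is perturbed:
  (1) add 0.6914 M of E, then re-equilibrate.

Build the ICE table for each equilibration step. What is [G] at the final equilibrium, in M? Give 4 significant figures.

[G]_eq = 1.064 M

Q₀ = 0.07451 vs Keq = 0.004423 ⇒ Q>K, reverse
Step 1:
                  L         X         E         G
  Initial    0.8258   0.04099     3.122     1.097
  Change     0.0152  -0.03039  -0.04559  -0.03039
  Equil       0.841    0.0106     3.076     1.067
  solve Keq expr → x = -0.0152; check Q = 0.004423
Then add 0.6914 M of E.
Step 2:
                  L         X         E         G
  Initial     0.841    0.0106     3.768     1.067
  Change    0.00137 -0.002739 -0.004109 -0.002739
  Equil      0.8424  0.007858     3.764     1.064
  solve Keq expr → x = -0.00137; check Q = 0.004423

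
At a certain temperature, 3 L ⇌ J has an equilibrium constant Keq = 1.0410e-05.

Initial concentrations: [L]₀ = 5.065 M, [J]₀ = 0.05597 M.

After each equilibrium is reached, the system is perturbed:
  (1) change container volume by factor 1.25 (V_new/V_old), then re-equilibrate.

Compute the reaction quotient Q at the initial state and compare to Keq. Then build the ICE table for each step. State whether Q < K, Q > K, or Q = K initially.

Q₀ = 4.3074e-04; Q > K (proceeds reverse)

Q₀ = 4.3074e-04 vs Keq = 1.0410e-05 ⇒ Q>K, reverse
Step 1:
                  L         J
  I           5.065   0.05597
  C          0.1634  -0.05448
  E           5.228  0.001488
  solve Keq expr → x = -0.05448; check Q = 1.0410e-05
Then change container volume by factor 1.25 (V_new/V_old).
Step 2:
                  L         J
  I           4.183   0.00119
  C        0.001283 -4.2781e-04
  E           4.184 7.6250e-04
  solve Keq expr → x = -4.2781e-04; check Q = 1.0410e-05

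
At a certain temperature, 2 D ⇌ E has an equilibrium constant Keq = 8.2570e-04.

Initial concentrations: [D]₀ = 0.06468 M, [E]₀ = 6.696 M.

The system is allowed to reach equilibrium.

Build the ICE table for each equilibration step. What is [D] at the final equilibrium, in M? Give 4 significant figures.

[D]_eq = 13.17 M

Q₀ = 1601 vs Keq = 8.2570e-04 ⇒ Q>K, reverse
Step 1:
                   D          E
  Initial    0.06468      6.696
  Change       13.11     -6.553
  Equil        13.17     0.1432
  solve Keq expr → x = -6.553; check Q = 8.2570e-04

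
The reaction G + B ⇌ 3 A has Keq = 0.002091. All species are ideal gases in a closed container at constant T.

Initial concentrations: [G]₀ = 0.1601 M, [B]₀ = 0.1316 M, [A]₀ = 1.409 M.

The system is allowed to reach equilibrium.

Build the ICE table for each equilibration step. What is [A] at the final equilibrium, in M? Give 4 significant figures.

[A]_eq = 0.0895 M

Q₀ = 132.8 vs Keq = 0.002091 ⇒ Q>K, reverse
Step 1:
                  G         B         A
  I          0.1601    0.1316     1.409
  C          0.4398    0.4398     -1.32
  E          0.5999    0.5714    0.0895
  solve Keq expr → x = -0.4398; check Q = 0.002091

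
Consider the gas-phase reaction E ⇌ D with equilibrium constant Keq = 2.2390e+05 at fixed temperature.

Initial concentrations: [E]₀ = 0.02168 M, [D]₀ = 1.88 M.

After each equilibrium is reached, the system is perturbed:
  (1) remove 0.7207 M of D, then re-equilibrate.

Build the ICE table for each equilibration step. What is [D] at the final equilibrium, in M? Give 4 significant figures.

[D]_eq = 1.181 M

Q₀ = 86.72 vs Keq = 2.2390e+05 ⇒ Q<K, forward
Step 1:
                  E         D
  I         0.02168      1.88
  C        -0.02167   0.02167
  E       8.4934e-06     1.902
  solve Keq expr → x = 0.02167; check Q = 2.2390e+05
Then remove 0.7207 M of D.
Step 2:
                  E         D
  I       8.4934e-06     1.181
  C       -3.2188e-06 3.2188e-06
  E       5.2746e-06     1.181
  solve Keq expr → x = 3.2188e-06; check Q = 2.2390e+05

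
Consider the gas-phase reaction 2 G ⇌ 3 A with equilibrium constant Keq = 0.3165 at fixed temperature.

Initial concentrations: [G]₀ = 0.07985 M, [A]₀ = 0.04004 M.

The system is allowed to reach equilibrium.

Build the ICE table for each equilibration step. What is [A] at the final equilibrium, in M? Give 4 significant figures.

Q₀ = 0.01007 vs Keq = 0.3165 ⇒ Q<K, forward
Step 1:
                   G          A
  init       0.07985    0.04004
  Δ         -0.03265    0.04897
  eq          0.0472    0.08901
  solve Keq expr → x = 0.01632; check Q = 0.3165

[A]_eq = 0.08901 M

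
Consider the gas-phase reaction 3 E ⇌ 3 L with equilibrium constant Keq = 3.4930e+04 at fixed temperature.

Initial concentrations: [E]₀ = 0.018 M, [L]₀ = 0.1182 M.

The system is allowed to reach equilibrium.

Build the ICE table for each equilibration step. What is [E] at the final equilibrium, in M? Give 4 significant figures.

Q₀ = 283.2 vs Keq = 3.4930e+04 ⇒ Q<K, forward
Step 1:
                  E         L
  I           0.018    0.1182
  C        -0.01396   0.01396
  E        0.004043    0.1322
  solve Keq expr → x = 0.004652; check Q = 3.4930e+04

[E]_eq = 0.004043 M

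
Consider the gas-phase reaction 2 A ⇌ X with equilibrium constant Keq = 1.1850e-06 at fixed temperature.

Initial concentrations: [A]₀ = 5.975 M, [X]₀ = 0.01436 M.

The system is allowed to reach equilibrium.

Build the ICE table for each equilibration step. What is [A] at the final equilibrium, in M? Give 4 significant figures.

Q₀ = 4.0223e-04 vs Keq = 1.1850e-06 ⇒ Q>K, reverse
Step 1:
                  A         X
  init        5.975   0.01436
  Δ         0.02863  -0.01432
  eq          6.004 4.2712e-05
  solve Keq expr → x = -0.01432; check Q = 1.1850e-06

[A]_eq = 6.004 M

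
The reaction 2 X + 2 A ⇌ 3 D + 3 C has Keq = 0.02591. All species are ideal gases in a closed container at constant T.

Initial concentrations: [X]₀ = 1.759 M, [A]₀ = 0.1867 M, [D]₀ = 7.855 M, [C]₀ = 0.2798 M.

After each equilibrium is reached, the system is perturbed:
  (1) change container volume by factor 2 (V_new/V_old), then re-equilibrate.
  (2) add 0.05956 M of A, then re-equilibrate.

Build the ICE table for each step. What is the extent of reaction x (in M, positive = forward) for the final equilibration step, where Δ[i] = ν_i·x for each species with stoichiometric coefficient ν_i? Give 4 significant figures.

x = 0.001588 M

Q₀ = 98.44 vs Keq = 0.02591 ⇒ Q>K, reverse
Step 1:
                   X          A          D          C
  init         1.759     0.1867      7.855     0.2798
  Δ           0.1665     0.1665    -0.2497    -0.2497
  eq           1.925     0.3532      7.605    0.03009
  solve Keq expr → x = -0.08324; check Q = 0.02591
Then change container volume by factor 2 (V_new/V_old).
Step 2:
                   X          A          D          C
  init        0.9627     0.1766      3.803    0.01504
  Δ        -0.005468  -0.005468   0.008202   0.008202
  eq          0.9573     0.1711      3.811    0.02325
  solve Keq expr → x = 0.002734; check Q = 0.02591
Then add 0.05956 M of A.
Step 3:
                   X          A          D          C
  init        0.9573     0.2307      3.811    0.02325
  Δ        -0.003176  -0.003176   0.004763   0.004763
  eq          0.9541     0.2275      3.816    0.02801
  solve Keq expr → x = 0.001588; check Q = 0.02591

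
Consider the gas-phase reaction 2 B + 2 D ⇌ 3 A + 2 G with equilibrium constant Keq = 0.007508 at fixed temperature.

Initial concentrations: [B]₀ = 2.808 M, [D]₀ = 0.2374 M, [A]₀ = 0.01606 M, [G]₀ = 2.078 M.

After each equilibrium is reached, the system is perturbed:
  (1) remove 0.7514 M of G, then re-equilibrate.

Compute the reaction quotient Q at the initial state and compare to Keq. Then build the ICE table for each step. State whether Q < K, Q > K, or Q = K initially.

Q₀ = 4.0251e-05 vs Keq = 0.007508 ⇒ Q<K, forward
Step 1:
                    B           D           A           G
  Initial       2.808      0.2374     0.01606       2.078
  Change     -0.04182    -0.04182     0.06273     0.04182
  Equil         2.766      0.1956     0.07879        2.12
  solve Keq expr → x = 0.02091; check Q = 0.007508
Then remove 0.7514 M of G.
Step 2:
                    B           D           A           G
  Initial       2.766      0.1956     0.07879       1.368
  Change     -0.01378    -0.01378     0.02068     0.01378
  Equil         2.752      0.1818     0.09946       1.382
  solve Keq expr → x = 0.006892; check Q = 0.007508

Q₀ = 4.0251e-05; Q < K (proceeds forward)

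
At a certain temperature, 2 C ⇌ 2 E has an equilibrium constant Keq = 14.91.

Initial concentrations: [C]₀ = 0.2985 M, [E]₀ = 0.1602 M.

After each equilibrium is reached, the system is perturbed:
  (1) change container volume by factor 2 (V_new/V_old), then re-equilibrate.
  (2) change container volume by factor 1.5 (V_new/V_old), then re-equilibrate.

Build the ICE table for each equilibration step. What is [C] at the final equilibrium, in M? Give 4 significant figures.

Q₀ = 0.288 vs Keq = 14.91 ⇒ Q<K, forward
Step 1:
                  C         E
  Initial    0.2985    0.1602
  Change    -0.2041    0.2041
  Equil     0.09436    0.3643
  solve Keq expr → x = 0.1021; check Q = 14.91
Then change container volume by factor 2 (V_new/V_old).
Step 2:
                  C         E
  Initial   0.04718    0.1822
  Change          0         0
  Equil     0.04718    0.1822
  solve Keq expr → x = 0; check Q = 14.91
Then change container volume by factor 1.5 (V_new/V_old).
Step 3:
                  C         E
  Initial   0.03145    0.1214
  Change          0         0
  Equil     0.03145    0.1214
  solve Keq expr → x = 0; check Q = 14.91

[C]_eq = 0.03145 M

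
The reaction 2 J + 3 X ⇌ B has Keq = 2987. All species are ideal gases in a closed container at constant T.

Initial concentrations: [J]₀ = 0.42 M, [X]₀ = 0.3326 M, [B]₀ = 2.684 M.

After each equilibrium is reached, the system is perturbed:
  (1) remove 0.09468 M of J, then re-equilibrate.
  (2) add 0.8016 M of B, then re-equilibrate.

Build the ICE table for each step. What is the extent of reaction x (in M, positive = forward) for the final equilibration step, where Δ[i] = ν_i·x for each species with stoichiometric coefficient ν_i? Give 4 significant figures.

x = -0.00496 M

Q₀ = 413.5 vs Keq = 2987 ⇒ Q<K, forward
Step 1:
                  J         X         B
  init         0.42    0.3326     2.684
  Δ        -0.08709   -0.1306   0.04354
  eq         0.3329     0.202     2.728
  solve Keq expr → x = 0.04354; check Q = 2987
Then remove 0.09468 M of J.
Step 2:
                  J         X         B
  init       0.2382     0.202     2.728
  Δ         0.02328   0.03492  -0.01164
  eq         0.2615    0.2369     2.716
  solve Keq expr → x = -0.01164; check Q = 2987
Then add 0.8016 M of B.
Step 3:
                  J         X         B
  init       0.2615    0.2369     3.518
  Δ         0.00992   0.01488  -0.00496
  eq         0.2714    0.2518     3.513
  solve Keq expr → x = -0.00496; check Q = 2987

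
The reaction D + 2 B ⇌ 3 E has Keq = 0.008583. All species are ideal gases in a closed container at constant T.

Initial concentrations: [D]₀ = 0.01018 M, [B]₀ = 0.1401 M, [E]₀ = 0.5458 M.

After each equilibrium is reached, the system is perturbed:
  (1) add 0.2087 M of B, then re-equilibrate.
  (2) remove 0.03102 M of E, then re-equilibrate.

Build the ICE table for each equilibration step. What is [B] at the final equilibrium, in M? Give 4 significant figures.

Q₀ = 813.7 vs Keq = 0.008583 ⇒ Q>K, reverse
Step 1:
                    D           B           E
  Initial     0.01018      0.1401      0.5458
  Change       0.1595      0.3189     -0.4784
  Equil        0.1696       0.459     0.06744
  solve Keq expr → x = -0.1595; check Q = 0.008583
Then add 0.2087 M of B.
Step 2:
                    D           B           E
  Initial      0.1696      0.6677     0.06744
  Change    -0.005725    -0.01145     0.01718
  Equil        0.1639      0.6563     0.08462
  solve Keq expr → x = 0.005725; check Q = 0.008583
Then remove 0.03102 M of E.
Step 3:
                    D           B           E
  Initial      0.1639      0.6563      0.0536
  Change    -0.009274    -0.01855     0.02782
  Equil        0.1546      0.6377     0.08142
  solve Keq expr → x = 0.009274; check Q = 0.008583

[B]_eq = 0.6377 M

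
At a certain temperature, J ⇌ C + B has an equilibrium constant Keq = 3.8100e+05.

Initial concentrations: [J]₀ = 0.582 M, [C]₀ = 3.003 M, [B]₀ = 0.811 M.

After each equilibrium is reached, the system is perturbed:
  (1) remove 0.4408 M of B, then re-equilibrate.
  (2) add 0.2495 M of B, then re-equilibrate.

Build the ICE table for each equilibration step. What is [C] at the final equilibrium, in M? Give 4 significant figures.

[C]_eq = 3.585 M

Q₀ = 4.185 vs Keq = 3.8100e+05 ⇒ Q<K, forward
Step 1:
                    J           C           B
  init          0.582       3.003       0.811
  Δ            -0.582       0.582       0.582
  eq       1.3107e-05       3.585       1.393
  solve Keq expr → x = 0.582; check Q = 3.8100e+05
Then remove 0.4408 M of B.
Step 2:
                    J           C           B
  init     1.3107e-05       3.585      0.9522
  Δ       -4.1476e-06  4.1476e-06  4.1476e-06
  eq       8.9596e-06       3.585      0.9522
  solve Keq expr → x = 4.1476e-06; check Q = 3.8100e+05
Then add 0.2495 M of B.
Step 3:
                    J           C           B
  init     8.9596e-06       3.585       1.202
  Δ        2.3476e-06 -2.3476e-06 -2.3476e-06
  eq       1.1307e-05       3.585       1.202
  solve Keq expr → x = -2.3476e-06; check Q = 3.8100e+05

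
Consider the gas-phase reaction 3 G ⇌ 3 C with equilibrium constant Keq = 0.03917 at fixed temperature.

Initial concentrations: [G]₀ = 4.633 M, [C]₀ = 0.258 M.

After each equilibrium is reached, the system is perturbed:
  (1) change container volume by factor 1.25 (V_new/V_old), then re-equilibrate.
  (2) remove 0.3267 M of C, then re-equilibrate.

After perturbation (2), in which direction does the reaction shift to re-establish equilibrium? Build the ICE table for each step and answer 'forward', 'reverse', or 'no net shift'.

Q₀ = 1.7269e-04 vs Keq = 0.03917 ⇒ Q<K, forward
Step 1:
                    G           C
  init          4.633       0.258
  Δ           -0.9819      0.9819
  eq            3.651        1.24
  solve Keq expr → x = 0.3273; check Q = 0.03917
Then change container volume by factor 1.25 (V_new/V_old).
Step 2:
                    G           C
  init          2.921       0.992
  Δ                 0           0
  eq            2.921       0.992
  solve Keq expr → x = 0; check Q = 0.03917
Then remove 0.3267 M of C.
Step 3:
                    G           C
  init          2.921      0.6653
  Δ           -0.2439      0.2439
  eq            2.677      0.9091
  solve Keq expr → x = 0.08129; check Q = 0.03917

Direction: forward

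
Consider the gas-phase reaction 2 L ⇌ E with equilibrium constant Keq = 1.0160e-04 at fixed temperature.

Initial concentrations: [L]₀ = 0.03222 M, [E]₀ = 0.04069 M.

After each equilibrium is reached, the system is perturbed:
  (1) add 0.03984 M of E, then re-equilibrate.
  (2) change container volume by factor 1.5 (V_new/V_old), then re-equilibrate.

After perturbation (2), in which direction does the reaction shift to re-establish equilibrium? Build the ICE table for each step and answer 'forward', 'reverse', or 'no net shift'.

Q₀ = 39.2 vs Keq = 1.0160e-04 ⇒ Q>K, reverse
Step 1:
                  L         E
  Initial   0.03222   0.04069
  Change    0.08138  -0.04069
  Equil      0.1136 1.3111e-06
  solve Keq expr → x = -0.04069; check Q = 1.0160e-04
Then add 0.03984 M of E.
Step 2:
                  L         E
  Initial    0.1136   0.03984
  Change    0.07968  -0.03984
  Equil      0.1933 3.7952e-06
  solve Keq expr → x = -0.03984; check Q = 1.0160e-04
Then change container volume by factor 1.5 (V_new/V_old).
Step 3:
                  L         E
  Initial    0.1288 2.5301e-06
  Change  1.6867e-06 -8.4333e-07
  Equil      0.1288 1.6868e-06
  solve Keq expr → x = -8.4333e-07; check Q = 1.0160e-04

Direction: reverse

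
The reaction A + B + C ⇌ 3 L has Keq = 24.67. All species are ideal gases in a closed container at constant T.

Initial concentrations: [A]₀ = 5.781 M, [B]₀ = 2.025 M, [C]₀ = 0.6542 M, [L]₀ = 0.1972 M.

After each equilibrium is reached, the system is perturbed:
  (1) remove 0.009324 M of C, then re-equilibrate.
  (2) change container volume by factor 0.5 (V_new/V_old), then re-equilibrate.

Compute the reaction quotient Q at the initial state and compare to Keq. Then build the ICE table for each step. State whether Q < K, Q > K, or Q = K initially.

Q₀ = 0.001001 vs Keq = 24.67 ⇒ Q<K, forward
Step 1:
                   A          B          C          L
  init         5.781      2.025     0.6542     0.1972
  Δ          -0.6084    -0.6084    -0.6084      1.825
  eq           5.173      1.417    0.04577      2.022
  solve Keq expr → x = 0.6084; check Q = 24.67
Then remove 0.009324 M of C.
Step 2:
                   A          B          C          L
  init         5.173      1.417    0.03644      2.022
  Δ         0.007513   0.007513   0.007513   -0.02254
  eq            5.18      1.424    0.04396          2
  solve Keq expr → x = -0.007513; check Q = 24.67
Then change container volume by factor 0.5 (V_new/V_old).
Step 3:
                   A          B          C          L
  init         10.36      2.848    0.08791          4
  Δ                0          0          0          0
  eq           10.36      2.848    0.08791          4
  solve Keq expr → x = 0; check Q = 24.67

Q₀ = 0.001001; Q < K (proceeds forward)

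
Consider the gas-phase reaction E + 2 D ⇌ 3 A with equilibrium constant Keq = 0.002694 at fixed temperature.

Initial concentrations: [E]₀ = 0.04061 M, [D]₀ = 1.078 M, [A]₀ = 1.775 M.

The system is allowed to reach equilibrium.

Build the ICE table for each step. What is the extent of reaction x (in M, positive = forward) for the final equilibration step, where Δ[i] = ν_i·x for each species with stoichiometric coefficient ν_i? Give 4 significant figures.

x = -0.528 M

Q₀ = 118.5 vs Keq = 0.002694 ⇒ Q>K, reverse
Step 1:
                    E           D           A
  Initial     0.04061       1.078       1.775
  Change        0.528       1.056      -1.584
  Equil        0.5686       2.134      0.1911
  solve Keq expr → x = -0.528; check Q = 0.002694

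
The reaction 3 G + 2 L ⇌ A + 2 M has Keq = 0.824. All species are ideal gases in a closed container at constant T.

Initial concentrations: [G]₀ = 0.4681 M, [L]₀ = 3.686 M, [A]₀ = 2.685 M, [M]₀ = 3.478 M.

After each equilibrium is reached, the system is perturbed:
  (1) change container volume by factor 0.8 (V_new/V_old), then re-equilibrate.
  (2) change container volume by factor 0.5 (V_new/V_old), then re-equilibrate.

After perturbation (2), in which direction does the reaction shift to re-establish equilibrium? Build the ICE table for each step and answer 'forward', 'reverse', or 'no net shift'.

Q₀ = 23.31 vs Keq = 0.824 ⇒ Q>K, reverse
Step 1:
                  G         L         A         M
  I          0.4681     3.686     2.685     3.478
  C          0.6947    0.4631   -0.2316   -0.4631
  E           1.163     4.149     2.453     3.015
  solve Keq expr → x = -0.2316; check Q = 0.824
Then change container volume by factor 0.8 (V_new/V_old).
Step 2:
                  G         L         A         M
  I           1.453     5.186     3.067     3.769
  C          -0.154   -0.1027   0.05133    0.1027
  E           1.299     5.084     3.118     3.871
  solve Keq expr → x = 0.05133; check Q = 0.824
Then change container volume by factor 0.5 (V_new/V_old).
Step 3:
                  G         L         A         M
  I           2.599     10.17     6.236     7.743
  C         -0.7999   -0.5332    0.2666    0.5332
  E           1.799     9.634     6.503     8.276
  solve Keq expr → x = 0.2666; check Q = 0.824

Direction: forward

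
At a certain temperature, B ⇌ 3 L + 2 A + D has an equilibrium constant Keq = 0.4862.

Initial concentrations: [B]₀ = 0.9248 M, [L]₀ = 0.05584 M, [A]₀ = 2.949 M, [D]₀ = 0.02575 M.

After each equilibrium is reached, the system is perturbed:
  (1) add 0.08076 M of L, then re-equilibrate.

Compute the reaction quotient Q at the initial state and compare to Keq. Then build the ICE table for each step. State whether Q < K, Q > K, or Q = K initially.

Q₀ = 4.2161e-05; Q < K (proceeds forward)

Q₀ = 4.2161e-05 vs Keq = 0.4862 ⇒ Q<K, forward
Step 1:
                  B         L         A         D
  init       0.9248   0.05584     2.949   0.02575
  Δ         -0.1681    0.5044    0.3363    0.1681
  eq         0.7567    0.5602     3.285    0.1939
  solve Keq expr → x = 0.1681; check Q = 0.4862
Then add 0.08076 M of L.
Step 2:
                  B         L         A         D
  init       0.7567     0.641     3.285    0.1939
  Δ         0.01787  -0.05362  -0.03574  -0.01787
  eq         0.7745    0.5874      3.25     0.176
  solve Keq expr → x = -0.01787; check Q = 0.4862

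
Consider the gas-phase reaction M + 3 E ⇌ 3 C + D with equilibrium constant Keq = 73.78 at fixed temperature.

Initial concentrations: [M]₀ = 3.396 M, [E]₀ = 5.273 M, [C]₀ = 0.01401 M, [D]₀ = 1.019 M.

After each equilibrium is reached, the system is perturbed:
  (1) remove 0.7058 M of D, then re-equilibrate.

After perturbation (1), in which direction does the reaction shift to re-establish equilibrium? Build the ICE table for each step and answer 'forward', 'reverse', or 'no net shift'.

Direction: forward

Q₀ = 5.6279e-09 vs Keq = 73.78 ⇒ Q<K, forward
Step 1:
                   M          E          C          D
  I            3.396      5.273    0.01401      1.019
  C             -1.4     -4.201      4.201        1.4
  E            1.996      1.072      4.215      2.419
  solve Keq expr → x = 1.4; check Q = 73.78
Then remove 0.7058 M of D.
Step 2:
                   M          E          C          D
  I            1.996      1.072      4.215      1.714
  C         -0.02885   -0.08656    0.08656    0.02885
  E            1.967     0.9851      4.302      1.742
  solve Keq expr → x = 0.02885; check Q = 73.78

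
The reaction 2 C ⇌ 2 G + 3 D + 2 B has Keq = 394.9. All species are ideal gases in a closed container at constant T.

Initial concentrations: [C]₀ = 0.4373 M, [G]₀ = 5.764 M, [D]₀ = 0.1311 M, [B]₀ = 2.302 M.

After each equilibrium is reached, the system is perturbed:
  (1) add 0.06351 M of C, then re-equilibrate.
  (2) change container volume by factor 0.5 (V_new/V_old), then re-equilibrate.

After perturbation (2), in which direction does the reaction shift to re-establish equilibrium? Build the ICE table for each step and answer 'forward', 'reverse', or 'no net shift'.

Q₀ = 2.074 vs Keq = 394.9 ⇒ Q<K, forward
Step 1:
                  C         G         D         B
  init       0.4373     5.764    0.1311     2.302
  Δ          -0.211     0.211    0.3165     0.211
  eq         0.2263     5.975    0.4476     2.513
  solve Keq expr → x = 0.1055; check Q = 394.9
Then add 0.06351 M of C.
Step 2:
                  C         G         D         B
  init       0.2898     5.975    0.4476     2.513
  Δ         -0.0275    0.0275   0.04125    0.0275
  eq         0.2623     6.003    0.4889     2.541
  solve Keq expr → x = 0.01375; check Q = 394.9
Then change container volume by factor 0.5 (V_new/V_old).
Step 3:
                  C         G         D         B
  init       0.5246     12.01    0.9777     5.081
  Δ          0.3446   -0.3446    -0.517   -0.3446
  eq         0.8692     11.66    0.4608     4.736
  solve Keq expr → x = -0.1723; check Q = 394.9

Direction: reverse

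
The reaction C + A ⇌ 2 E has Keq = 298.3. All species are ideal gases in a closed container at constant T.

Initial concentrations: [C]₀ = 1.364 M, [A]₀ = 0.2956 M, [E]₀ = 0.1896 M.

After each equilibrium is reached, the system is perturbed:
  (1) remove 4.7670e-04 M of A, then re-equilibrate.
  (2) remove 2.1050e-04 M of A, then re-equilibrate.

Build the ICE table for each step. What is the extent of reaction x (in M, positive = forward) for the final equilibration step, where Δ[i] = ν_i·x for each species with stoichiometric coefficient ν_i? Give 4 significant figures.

x = -2.0811e-04 M

Q₀ = 0.08916 vs Keq = 298.3 ⇒ Q<K, forward
Step 1:
                  C         A         E
  init        1.364    0.2956    0.1896
  Δ         -0.2937   -0.2937    0.5874
  eq           1.07  0.001891     0.777
  solve Keq expr → x = 0.2937; check Q = 298.3
Then remove 4.7670e-04 M of A.
Step 2:
                  C         A         E
  init         1.07  0.001414     0.777
  Δ       4.7128e-04 4.7128e-04 -9.4257e-04
  eq          1.071  0.001886    0.7761
  solve Keq expr → x = -4.7128e-04; check Q = 298.3
Then remove 2.1050e-04 M of A.
Step 3:
                  C         A         E
  init        1.071  0.001675    0.7761
  Δ       2.0811e-04 2.0811e-04 -4.1622e-04
  eq          1.071  0.001883    0.7757
  solve Keq expr → x = -2.0811e-04; check Q = 298.3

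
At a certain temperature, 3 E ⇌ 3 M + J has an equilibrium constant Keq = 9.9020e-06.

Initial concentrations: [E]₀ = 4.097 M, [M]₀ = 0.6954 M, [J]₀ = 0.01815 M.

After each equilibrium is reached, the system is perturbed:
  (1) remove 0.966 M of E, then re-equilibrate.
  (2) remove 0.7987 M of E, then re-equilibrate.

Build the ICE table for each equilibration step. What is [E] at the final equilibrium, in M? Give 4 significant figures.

[E]_eq = 2.385 M

Q₀ = 8.8753e-05 vs Keq = 9.9020e-06 ⇒ Q>K, reverse
Step 1:
                    E           M           J
  init          4.097      0.6954     0.01815
  Δ           0.04671    -0.04671    -0.01557
  eq            4.144      0.6487    0.002581
  solve Keq expr → x = -0.01557; check Q = 9.9020e-06
Then remove 0.966 M of E.
Step 2:
                    E           M           J
  init          3.178      0.6487    0.002581
  Δ          0.004169   -0.004169    -0.00139
  eq            3.182      0.6445    0.001191
  solve Keq expr → x = -0.00139; check Q = 9.9020e-06
Then remove 0.7987 M of E.
Step 3:
                    E           M           J
  init          2.383      0.6445    0.001191
  Δ          0.002054   -0.002054 -6.8469e-04
  eq            2.385      0.6425  5.0670e-04
  solve Keq expr → x = -6.8469e-04; check Q = 9.9020e-06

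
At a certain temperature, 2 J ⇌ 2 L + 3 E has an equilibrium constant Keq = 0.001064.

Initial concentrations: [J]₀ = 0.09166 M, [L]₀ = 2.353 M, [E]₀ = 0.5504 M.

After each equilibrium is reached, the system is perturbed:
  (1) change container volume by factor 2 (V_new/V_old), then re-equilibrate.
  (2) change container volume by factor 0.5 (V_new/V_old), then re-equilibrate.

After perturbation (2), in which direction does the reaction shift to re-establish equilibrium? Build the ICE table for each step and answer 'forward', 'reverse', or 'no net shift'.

Direction: reverse

Q₀ = 109.9 vs Keq = 0.001064 ⇒ Q>K, reverse
Step 1:
                   J          L          E
  Initial    0.09166      2.353     0.5504
  Change      0.3424    -0.3424    -0.5137
  Equil       0.4341      2.011    0.03674
  solve Keq expr → x = -0.1712; check Q = 0.001064
Then change container volume by factor 2 (V_new/V_old).
Step 2:
                   J          L          E
  Initial      0.217      1.005    0.01837
  Change    -0.01122    0.01122    0.01683
  Equil       0.2058      1.017     0.0352
  solve Keq expr → x = 0.005611; check Q = 0.001064
Then change container volume by factor 0.5 (V_new/V_old).
Step 3:
                   J          L          E
  Initial     0.4117      2.033    0.07041
  Change     0.02244   -0.02244   -0.03366
  Equil       0.4341      2.011    0.03674
  solve Keq expr → x = -0.01122; check Q = 0.001064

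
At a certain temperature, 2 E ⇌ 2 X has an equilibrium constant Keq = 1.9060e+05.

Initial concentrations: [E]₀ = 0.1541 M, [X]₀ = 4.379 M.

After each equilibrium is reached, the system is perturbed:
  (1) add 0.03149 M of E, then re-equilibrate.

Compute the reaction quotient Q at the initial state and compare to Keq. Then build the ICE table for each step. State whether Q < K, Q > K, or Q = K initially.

Q₀ = 807.5; Q < K (proceeds forward)

Q₀ = 807.5 vs Keq = 1.9060e+05 ⇒ Q<K, forward
Step 1:
                  E         X
  I          0.1541     4.379
  C         -0.1437    0.1437
  E         0.01036     4.523
  solve Keq expr → x = 0.07187; check Q = 1.9060e+05
Then add 0.03149 M of E.
Step 2:
                  E         X
  I         0.04185     4.523
  C        -0.03142   0.03142
  E         0.01043     4.554
  solve Keq expr → x = 0.01571; check Q = 1.9060e+05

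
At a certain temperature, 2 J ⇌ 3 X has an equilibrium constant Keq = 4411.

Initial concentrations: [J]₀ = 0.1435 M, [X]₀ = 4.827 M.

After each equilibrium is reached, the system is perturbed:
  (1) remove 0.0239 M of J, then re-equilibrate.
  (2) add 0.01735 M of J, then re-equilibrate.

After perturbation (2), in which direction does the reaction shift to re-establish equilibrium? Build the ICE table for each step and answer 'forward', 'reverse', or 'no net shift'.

Direction: forward

Q₀ = 5462 vs Keq = 4411 ⇒ Q>K, reverse
Step 1:
                  J         X
  Initial    0.1435     4.827
  Change    0.01506  -0.02259
  Equil      0.1586     4.804
  solve Keq expr → x = -0.00753; check Q = 4411
Then remove 0.0239 M of J.
Step 2:
                  J         X
  Initial    0.1347     4.804
  Change    0.02225  -0.03338
  Equil      0.1569     4.771
  solve Keq expr → x = -0.01113; check Q = 4411
Then add 0.01735 M of J.
Step 3:
                  J         X
  Initial    0.1743     4.771
  Change   -0.01615   0.02423
  Equil      0.1581     4.795
  solve Keq expr → x = 0.008077; check Q = 4411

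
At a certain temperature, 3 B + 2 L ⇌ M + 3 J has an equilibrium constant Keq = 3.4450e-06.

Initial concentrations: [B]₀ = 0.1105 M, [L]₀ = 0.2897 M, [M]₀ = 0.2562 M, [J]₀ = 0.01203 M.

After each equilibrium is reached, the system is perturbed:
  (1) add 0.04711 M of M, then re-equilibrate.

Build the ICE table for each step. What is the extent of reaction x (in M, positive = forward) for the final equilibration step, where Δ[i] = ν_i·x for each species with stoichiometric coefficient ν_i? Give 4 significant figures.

x = -2.3516e-05 M

Q₀ = 0.003939 vs Keq = 3.4450e-06 ⇒ Q>K, reverse
Step 1:
                   B          L          M          J
  init        0.1105     0.2897     0.2562    0.01203
  Δ          0.01074   0.007161   -0.00358   -0.01074
  eq          0.1212     0.2969     0.2526   0.001289
  solve Keq expr → x = -0.00358; check Q = 3.4450e-06
Then add 0.04711 M of M.
Step 2:
                   B          L          M          J
  init        0.1212     0.2969     0.2997   0.001289
  Δ       7.0548e-05 4.7032e-05 -2.3516e-05 -7.0548e-05
  eq          0.1213     0.2969     0.2997   0.001218
  solve Keq expr → x = -2.3516e-05; check Q = 3.4450e-06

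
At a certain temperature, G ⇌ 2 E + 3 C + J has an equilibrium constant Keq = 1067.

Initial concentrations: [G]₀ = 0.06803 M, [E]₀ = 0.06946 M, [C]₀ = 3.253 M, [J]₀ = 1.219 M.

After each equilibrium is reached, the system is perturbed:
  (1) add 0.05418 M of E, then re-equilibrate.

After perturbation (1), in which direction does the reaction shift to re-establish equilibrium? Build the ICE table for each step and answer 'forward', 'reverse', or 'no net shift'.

Direction: reverse

Q₀ = 2.976 vs Keq = 1067 ⇒ Q<K, forward
Step 1:
                  G         E         C         J
  I         0.06803   0.06946     3.253     1.219
  C        -0.06602     0.132    0.1981   0.06602
  E         0.00201    0.2015     3.451     1.285
  solve Keq expr → x = 0.06602; check Q = 1067
Then add 0.05418 M of E.
Step 2:
                  G         E         C         J
  I         0.00201    0.2557     3.451     1.285
  C        0.001155 -0.002311 -0.003466 -0.001155
  E        0.003165    0.2534     3.448     1.284
  solve Keq expr → x = -0.001155; check Q = 1067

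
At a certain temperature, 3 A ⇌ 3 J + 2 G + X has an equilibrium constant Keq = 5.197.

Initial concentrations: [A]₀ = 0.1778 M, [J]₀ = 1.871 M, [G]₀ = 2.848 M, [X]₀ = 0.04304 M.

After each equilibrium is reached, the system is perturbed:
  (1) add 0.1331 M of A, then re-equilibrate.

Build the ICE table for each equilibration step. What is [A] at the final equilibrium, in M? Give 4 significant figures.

Q₀ = 406.8 vs Keq = 5.197 ⇒ Q>K, reverse
Step 1:
                  A         J         G         X
  Initial    0.1778     1.871     2.848   0.04304
  Change     0.1192   -0.1192  -0.07947  -0.03974
  Equil       0.297     1.752     2.769  0.003304
  solve Keq expr → x = -0.03974; check Q = 5.197
Then add 0.1331 M of A.
Step 2:
                  A         J         G         X
  Initial    0.4301     1.752     2.769  0.003304
  Change   -0.01603   0.01603   0.01068  0.005342
  Equil      0.4141     1.768     2.779  0.008647
  solve Keq expr → x = 0.005342; check Q = 5.197

[A]_eq = 0.4141 M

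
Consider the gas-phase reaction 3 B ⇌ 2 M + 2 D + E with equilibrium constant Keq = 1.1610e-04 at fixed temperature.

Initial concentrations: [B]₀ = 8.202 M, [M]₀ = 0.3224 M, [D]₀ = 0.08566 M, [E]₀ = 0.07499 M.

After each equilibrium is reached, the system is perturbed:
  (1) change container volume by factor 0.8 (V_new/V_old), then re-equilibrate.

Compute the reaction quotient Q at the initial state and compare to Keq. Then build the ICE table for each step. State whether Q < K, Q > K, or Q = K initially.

Q₀ = 1.0366e-07; Q < K (proceeds forward)

Q₀ = 1.0366e-07 vs Keq = 1.1610e-04 ⇒ Q<K, forward
Step 1:
                    B           M           D           E
  init          8.202      0.3224     0.08566     0.07499
  Δ           -0.6686      0.4458      0.4458      0.2229
  eq            7.533      0.7682      0.5314      0.2979
  solve Keq expr → x = 0.2229; check Q = 1.1610e-04
Then change container volume by factor 0.8 (V_new/V_old).
Step 2:
                    B           M           D           E
  init          9.417      0.9602      0.6643      0.3723
  Δ           0.09308    -0.06206    -0.06206    -0.03103
  eq             9.51      0.8981      0.6022      0.3413
  solve Keq expr → x = -0.03103; check Q = 1.1610e-04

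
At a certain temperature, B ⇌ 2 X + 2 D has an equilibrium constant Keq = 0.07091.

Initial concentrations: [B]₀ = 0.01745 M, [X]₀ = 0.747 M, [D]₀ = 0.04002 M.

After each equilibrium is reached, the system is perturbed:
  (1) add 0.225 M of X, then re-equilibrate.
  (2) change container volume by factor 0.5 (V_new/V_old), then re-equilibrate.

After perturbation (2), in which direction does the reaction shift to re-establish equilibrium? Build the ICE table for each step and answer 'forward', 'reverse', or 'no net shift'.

Direction: reverse

Q₀ = 0.05122 vs Keq = 0.07091 ⇒ Q<K, forward
Step 1:
                  B         X         D
  Initial   0.01745     0.747   0.04002
  Change  -0.002015   0.00403   0.00403
  Equil     0.01543     0.751   0.04405
  solve Keq expr → x = 0.002015; check Q = 0.07091
Then add 0.225 M of X.
Step 2:
                  B         X         D
  Initial   0.01543     0.976   0.04405
  Change   0.003252 -0.006504 -0.006504
  Equil     0.01869    0.9695   0.03755
  solve Keq expr → x = -0.003252; check Q = 0.07091
Then change container volume by factor 0.5 (V_new/V_old).
Step 3:
                  B         X         D
  Initial   0.03737     1.939   0.07509
  Change    0.02065  -0.04129  -0.04129
  Equil     0.05802     1.898    0.0338
  solve Keq expr → x = -0.02065; check Q = 0.07091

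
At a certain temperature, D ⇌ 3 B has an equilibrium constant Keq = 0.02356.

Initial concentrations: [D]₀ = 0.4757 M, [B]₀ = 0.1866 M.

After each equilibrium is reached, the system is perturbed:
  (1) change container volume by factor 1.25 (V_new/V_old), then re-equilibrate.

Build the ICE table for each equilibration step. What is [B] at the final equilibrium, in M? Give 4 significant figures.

[B]_eq = 0.2044 M

Q₀ = 0.01366 vs Keq = 0.02356 ⇒ Q<K, forward
Step 1:
                   D          B
  init        0.4757     0.1866
  Δ         -0.01178    0.03533
  eq          0.4639     0.2219
  solve Keq expr → x = 0.01178; check Q = 0.02356
Then change container volume by factor 1.25 (V_new/V_old).
Step 2:
                   D          B
  init        0.3711     0.1775
  Δ        -0.008937    0.02681
  eq          0.3622     0.2044
  solve Keq expr → x = 0.008937; check Q = 0.02356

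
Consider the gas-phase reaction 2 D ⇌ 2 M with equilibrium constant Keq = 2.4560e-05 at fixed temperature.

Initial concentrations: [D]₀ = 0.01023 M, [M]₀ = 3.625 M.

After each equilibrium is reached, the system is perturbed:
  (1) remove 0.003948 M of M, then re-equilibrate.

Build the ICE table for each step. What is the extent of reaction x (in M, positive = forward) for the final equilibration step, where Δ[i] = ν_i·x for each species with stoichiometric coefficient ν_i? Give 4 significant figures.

Q₀ = 1.2556e+05 vs Keq = 2.4560e-05 ⇒ Q>K, reverse
Step 1:
                    D           M
  I           0.01023       3.625
  C             3.607      -3.607
  E             3.617     0.01793
  solve Keq expr → x = -1.804; check Q = 2.4560e-05
Then remove 0.003948 M of M.
Step 2:
                    D           M
  I             3.617     0.01398
  C         -0.003929    0.003929
  E             3.613     0.01791
  solve Keq expr → x = 0.001964; check Q = 2.4560e-05

x = 0.001964 M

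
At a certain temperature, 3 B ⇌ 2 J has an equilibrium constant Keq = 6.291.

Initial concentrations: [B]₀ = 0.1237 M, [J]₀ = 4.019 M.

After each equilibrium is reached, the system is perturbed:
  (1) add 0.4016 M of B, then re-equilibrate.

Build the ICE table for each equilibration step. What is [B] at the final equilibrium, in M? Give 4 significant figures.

Q₀ = 8533 vs Keq = 6.291 ⇒ Q>K, reverse
Step 1:
                   B          J
  init        0.1237      4.019
  Δ            1.077    -0.7181
  eq           1.201      3.301
  solve Keq expr → x = -0.3591; check Q = 6.291
Then add 0.4016 M of B.
Step 2:
                   B          J
  init         1.603      3.301
  Δ          -0.3462     0.2308
  eq           1.256      3.532
  solve Keq expr → x = 0.1154; check Q = 6.291

[B]_eq = 1.256 M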